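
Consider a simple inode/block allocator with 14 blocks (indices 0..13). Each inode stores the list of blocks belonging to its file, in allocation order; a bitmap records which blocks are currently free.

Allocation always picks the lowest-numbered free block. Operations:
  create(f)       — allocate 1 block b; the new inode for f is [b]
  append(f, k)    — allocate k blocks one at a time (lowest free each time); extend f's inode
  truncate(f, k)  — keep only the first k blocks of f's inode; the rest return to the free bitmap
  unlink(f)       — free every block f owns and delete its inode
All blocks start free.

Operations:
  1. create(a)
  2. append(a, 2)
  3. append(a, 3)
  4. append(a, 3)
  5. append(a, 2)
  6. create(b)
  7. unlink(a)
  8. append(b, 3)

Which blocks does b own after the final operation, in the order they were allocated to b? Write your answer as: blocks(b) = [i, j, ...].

blocks(b) = [11, 0, 1, 2]

create(a): bitmap=F............. | a=[0]
append(a, 2): bitmap=FFF........... | a=[0, 1, 2]
append(a, 3): bitmap=FFFFFF........ | a=[0, 1, 2, 3, 4, 5]
append(a, 3): bitmap=FFFFFFFFF..... | a=[0, 1, 2, 3, 4, 5, 6, 7, 8]
append(a, 2): bitmap=FFFFFFFFFFF... | a=[0, 1, 2, 3, 4, 5, 6, 7, 8, 9, 10]
create(b): bitmap=FFFFFFFFFFFF.. | a=[0, 1, 2, 3, 4, 5, 6, 7, 8, 9, 10] b=[11]
unlink(a): bitmap=...........F.. | b=[11]
append(b, 3): bitmap=FFF........F.. | b=[11, 0, 1, 2]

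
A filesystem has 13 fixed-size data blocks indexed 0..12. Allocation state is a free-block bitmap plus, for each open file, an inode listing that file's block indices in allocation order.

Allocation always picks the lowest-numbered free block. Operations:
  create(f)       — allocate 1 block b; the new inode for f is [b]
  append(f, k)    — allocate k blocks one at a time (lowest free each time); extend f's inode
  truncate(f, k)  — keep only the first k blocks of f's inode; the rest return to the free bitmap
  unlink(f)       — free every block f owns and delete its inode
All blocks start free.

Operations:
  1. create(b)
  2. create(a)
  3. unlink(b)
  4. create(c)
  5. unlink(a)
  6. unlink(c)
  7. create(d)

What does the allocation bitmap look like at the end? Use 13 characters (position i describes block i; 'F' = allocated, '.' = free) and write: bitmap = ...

bitmap = F............

  1. create(b)  ⇒  F............  {b→[0]}
  2. create(a)  ⇒  FF...........  {a→[1]; b→[0]}
  3. unlink(b)  ⇒  .F...........  {a→[1]}
  4. create(c)  ⇒  FF...........  {a→[1]; c→[0]}
  5. unlink(a)  ⇒  F............  {c→[0]}
  6. unlink(c)  ⇒  .............  {}
  7. create(d)  ⇒  F............  {d→[0]}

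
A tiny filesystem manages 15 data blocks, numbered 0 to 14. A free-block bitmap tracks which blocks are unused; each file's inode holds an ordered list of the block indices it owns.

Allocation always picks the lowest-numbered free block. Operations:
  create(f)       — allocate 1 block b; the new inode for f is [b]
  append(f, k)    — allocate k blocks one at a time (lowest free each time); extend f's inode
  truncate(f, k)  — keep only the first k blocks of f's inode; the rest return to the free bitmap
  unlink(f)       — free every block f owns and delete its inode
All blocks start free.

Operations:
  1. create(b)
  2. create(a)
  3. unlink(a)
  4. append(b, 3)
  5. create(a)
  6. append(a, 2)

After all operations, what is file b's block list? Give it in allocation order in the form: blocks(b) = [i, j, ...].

[1] create(b) — b=0 (map F..............)
[2] create(a) — a=1 b=0 (map FF.............)
[3] unlink(a) — b=0 (map F..............)
[4] append(b, 3) — b=0,1,2,3 (map FFFF...........)
[5] create(a) — a=4 b=0,1,2,3 (map FFFFF..........)
[6] append(a, 2) — a=4,5,6 b=0,1,2,3 (map FFFFFFF........)

blocks(b) = [0, 1, 2, 3]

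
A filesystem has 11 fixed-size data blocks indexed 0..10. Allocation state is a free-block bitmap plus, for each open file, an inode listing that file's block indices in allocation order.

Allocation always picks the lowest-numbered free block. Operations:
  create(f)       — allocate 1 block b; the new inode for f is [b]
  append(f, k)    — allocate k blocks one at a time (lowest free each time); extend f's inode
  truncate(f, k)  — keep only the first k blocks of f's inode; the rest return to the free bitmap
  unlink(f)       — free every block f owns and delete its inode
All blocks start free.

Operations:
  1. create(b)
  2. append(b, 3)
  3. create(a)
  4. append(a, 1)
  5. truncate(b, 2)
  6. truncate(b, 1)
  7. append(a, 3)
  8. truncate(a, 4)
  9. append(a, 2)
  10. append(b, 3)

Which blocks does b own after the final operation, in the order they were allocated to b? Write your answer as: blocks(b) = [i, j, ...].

after create(b) → b:[0]  free=[F..........]
after append(b, 3) → b:[0, 1, 2, 3]  free=[FFFF.......]
after create(a) → a:[4], b:[0, 1, 2, 3]  free=[FFFFF......]
after append(a, 1) → a:[4, 5], b:[0, 1, 2, 3]  free=[FFFFFF.....]
after truncate(b, 2) → a:[4, 5], b:[0, 1]  free=[FF..FF.....]
after truncate(b, 1) → a:[4, 5], b:[0]  free=[F...FF.....]
after append(a, 3) → a:[4, 5, 1, 2, 3], b:[0]  free=[FFFFFF.....]
after truncate(a, 4) → a:[4, 5, 1, 2], b:[0]  free=[FFF.FF.....]
after append(a, 2) → a:[4, 5, 1, 2, 3, 6], b:[0]  free=[FFFFFFF....]
after append(b, 3) → a:[4, 5, 1, 2, 3, 6], b:[0, 7, 8, 9]  free=[FFFFFFFFFF.]

blocks(b) = [0, 7, 8, 9]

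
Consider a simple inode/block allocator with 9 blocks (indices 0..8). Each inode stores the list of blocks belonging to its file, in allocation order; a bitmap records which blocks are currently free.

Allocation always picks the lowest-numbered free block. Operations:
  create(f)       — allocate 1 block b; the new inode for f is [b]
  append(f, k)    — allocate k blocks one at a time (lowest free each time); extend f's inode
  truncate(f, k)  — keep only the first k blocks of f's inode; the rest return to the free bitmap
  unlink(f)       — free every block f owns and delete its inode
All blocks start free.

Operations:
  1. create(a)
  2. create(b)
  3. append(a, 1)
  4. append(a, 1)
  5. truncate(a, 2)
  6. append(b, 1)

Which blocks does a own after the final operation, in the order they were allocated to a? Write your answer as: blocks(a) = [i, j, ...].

blocks(a) = [0, 2]

  1. create(a)  ⇒  F........  {a→[0]}
  2. create(b)  ⇒  FF.......  {a→[0]; b→[1]}
  3. append(a, 1)  ⇒  FFF......  {a→[0, 2]; b→[1]}
  4. append(a, 1)  ⇒  FFFF.....  {a→[0, 2, 3]; b→[1]}
  5. truncate(a, 2)  ⇒  FFF......  {a→[0, 2]; b→[1]}
  6. append(b, 1)  ⇒  FFFF.....  {a→[0, 2]; b→[1, 3]}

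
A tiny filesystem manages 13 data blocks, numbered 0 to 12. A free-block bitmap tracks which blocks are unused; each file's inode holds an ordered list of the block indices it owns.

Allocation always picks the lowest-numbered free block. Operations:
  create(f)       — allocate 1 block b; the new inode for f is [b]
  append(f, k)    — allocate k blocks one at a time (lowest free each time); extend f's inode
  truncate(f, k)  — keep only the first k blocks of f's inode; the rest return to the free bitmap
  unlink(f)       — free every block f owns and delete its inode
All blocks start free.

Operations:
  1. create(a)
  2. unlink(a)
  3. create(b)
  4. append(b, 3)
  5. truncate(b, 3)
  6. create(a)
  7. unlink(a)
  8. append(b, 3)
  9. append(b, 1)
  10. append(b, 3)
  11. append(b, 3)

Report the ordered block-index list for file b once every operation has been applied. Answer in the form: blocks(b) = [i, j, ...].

  1. create(a)  ⇒  F............  {a→[0]}
  2. unlink(a)  ⇒  .............  {}
  3. create(b)  ⇒  F............  {b→[0]}
  4. append(b, 3)  ⇒  FFFF.........  {b→[0, 1, 2, 3]}
  5. truncate(b, 3)  ⇒  FFF..........  {b→[0, 1, 2]}
  6. create(a)  ⇒  FFFF.........  {a→[3]; b→[0, 1, 2]}
  7. unlink(a)  ⇒  FFF..........  {b→[0, 1, 2]}
  8. append(b, 3)  ⇒  FFFFFF.......  {b→[0, 1, 2, 3, 4, 5]}
  9. append(b, 1)  ⇒  FFFFFFF......  {b→[0, 1, 2, 3, 4, 5, 6]}
  10. append(b, 3)  ⇒  FFFFFFFFFF...  {b→[0, 1, 2, 3, 4, 5, 6, 7, 8, 9]}
  11. append(b, 3)  ⇒  FFFFFFFFFFFFF  {b→[0, 1, 2, 3, 4, 5, 6, 7, 8, 9, 10, 11, 12]}

blocks(b) = [0, 1, 2, 3, 4, 5, 6, 7, 8, 9, 10, 11, 12]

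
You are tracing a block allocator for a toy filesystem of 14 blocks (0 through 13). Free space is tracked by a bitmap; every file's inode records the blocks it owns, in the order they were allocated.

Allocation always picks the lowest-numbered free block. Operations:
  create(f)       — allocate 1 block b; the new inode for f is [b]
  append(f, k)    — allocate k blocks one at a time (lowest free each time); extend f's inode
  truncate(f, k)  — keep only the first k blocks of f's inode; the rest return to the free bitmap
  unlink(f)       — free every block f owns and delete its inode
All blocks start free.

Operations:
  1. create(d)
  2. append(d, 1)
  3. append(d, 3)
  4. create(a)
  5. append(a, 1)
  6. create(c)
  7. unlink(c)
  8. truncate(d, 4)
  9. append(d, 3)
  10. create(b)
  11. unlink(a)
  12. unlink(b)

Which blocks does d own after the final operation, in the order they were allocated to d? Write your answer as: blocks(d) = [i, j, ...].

create(d): bitmap=F............. | d=[0]
append(d, 1): bitmap=FF............ | d=[0, 1]
append(d, 3): bitmap=FFFFF......... | d=[0, 1, 2, 3, 4]
create(a): bitmap=FFFFFF........ | a=[5] d=[0, 1, 2, 3, 4]
append(a, 1): bitmap=FFFFFFF....... | a=[5, 6] d=[0, 1, 2, 3, 4]
create(c): bitmap=FFFFFFFF...... | a=[5, 6] c=[7] d=[0, 1, 2, 3, 4]
unlink(c): bitmap=FFFFFFF....... | a=[5, 6] d=[0, 1, 2, 3, 4]
truncate(d, 4): bitmap=FFFF.FF....... | a=[5, 6] d=[0, 1, 2, 3]
append(d, 3): bitmap=FFFFFFFFF..... | a=[5, 6] d=[0, 1, 2, 3, 4, 7, 8]
create(b): bitmap=FFFFFFFFFF.... | a=[5, 6] b=[9] d=[0, 1, 2, 3, 4, 7, 8]
unlink(a): bitmap=FFFFF..FFF.... | b=[9] d=[0, 1, 2, 3, 4, 7, 8]
unlink(b): bitmap=FFFFF..FF..... | d=[0, 1, 2, 3, 4, 7, 8]

blocks(d) = [0, 1, 2, 3, 4, 7, 8]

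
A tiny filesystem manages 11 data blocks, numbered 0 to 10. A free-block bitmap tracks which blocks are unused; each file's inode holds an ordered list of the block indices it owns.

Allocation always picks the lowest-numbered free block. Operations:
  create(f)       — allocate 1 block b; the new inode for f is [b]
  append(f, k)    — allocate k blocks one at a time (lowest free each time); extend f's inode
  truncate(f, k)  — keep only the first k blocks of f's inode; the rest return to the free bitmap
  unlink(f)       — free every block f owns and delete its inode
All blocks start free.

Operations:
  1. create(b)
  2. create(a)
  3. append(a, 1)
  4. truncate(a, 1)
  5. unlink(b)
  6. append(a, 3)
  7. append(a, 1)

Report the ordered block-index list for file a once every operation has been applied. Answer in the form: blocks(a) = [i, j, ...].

create(b): bitmap=F.......... | b=[0]
create(a): bitmap=FF......... | a=[1] b=[0]
append(a, 1): bitmap=FFF........ | a=[1, 2] b=[0]
truncate(a, 1): bitmap=FF......... | a=[1] b=[0]
unlink(b): bitmap=.F......... | a=[1]
append(a, 3): bitmap=FFFF....... | a=[1, 0, 2, 3]
append(a, 1): bitmap=FFFFF...... | a=[1, 0, 2, 3, 4]

blocks(a) = [1, 0, 2, 3, 4]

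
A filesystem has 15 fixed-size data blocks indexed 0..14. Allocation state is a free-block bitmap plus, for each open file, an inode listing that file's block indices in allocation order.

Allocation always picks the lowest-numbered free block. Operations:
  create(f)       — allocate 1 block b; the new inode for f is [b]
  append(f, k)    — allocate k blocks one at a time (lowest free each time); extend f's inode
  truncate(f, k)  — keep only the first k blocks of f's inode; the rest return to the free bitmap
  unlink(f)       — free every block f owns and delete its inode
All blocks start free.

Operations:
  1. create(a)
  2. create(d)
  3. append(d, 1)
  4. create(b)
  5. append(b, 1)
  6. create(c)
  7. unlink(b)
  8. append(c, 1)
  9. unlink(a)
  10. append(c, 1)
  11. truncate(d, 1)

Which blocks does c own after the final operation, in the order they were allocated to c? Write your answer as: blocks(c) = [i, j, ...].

blocks(c) = [5, 3, 0]

create(a): bitmap=F.............. | a=[0]
create(d): bitmap=FF............. | a=[0] d=[1]
append(d, 1): bitmap=FFF............ | a=[0] d=[1, 2]
create(b): bitmap=FFFF........... | a=[0] b=[3] d=[1, 2]
append(b, 1): bitmap=FFFFF.......... | a=[0] b=[3, 4] d=[1, 2]
create(c): bitmap=FFFFFF......... | a=[0] b=[3, 4] c=[5] d=[1, 2]
unlink(b): bitmap=FFF..F......... | a=[0] c=[5] d=[1, 2]
append(c, 1): bitmap=FFFF.F......... | a=[0] c=[5, 3] d=[1, 2]
unlink(a): bitmap=.FFF.F......... | c=[5, 3] d=[1, 2]
append(c, 1): bitmap=FFFF.F......... | c=[5, 3, 0] d=[1, 2]
truncate(d, 1): bitmap=FF.F.F......... | c=[5, 3, 0] d=[1]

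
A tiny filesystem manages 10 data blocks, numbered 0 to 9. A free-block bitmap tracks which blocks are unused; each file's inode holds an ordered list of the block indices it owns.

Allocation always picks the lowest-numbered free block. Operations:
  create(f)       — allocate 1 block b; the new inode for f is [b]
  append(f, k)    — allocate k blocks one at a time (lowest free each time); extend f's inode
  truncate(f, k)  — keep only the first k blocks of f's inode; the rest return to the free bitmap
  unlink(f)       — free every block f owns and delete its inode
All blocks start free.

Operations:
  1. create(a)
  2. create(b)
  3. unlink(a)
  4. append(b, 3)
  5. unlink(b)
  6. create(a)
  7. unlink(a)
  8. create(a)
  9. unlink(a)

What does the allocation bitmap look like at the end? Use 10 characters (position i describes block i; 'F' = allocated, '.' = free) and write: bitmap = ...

[1] create(a) — a=0 (map F.........)
[2] create(b) — a=0 b=1 (map FF........)
[3] unlink(a) — b=1 (map .F........)
[4] append(b, 3) — b=1,0,2,3 (map FFFF......)
[5] unlink(b) —  (map ..........)
[6] create(a) — a=0 (map F.........)
[7] unlink(a) —  (map ..........)
[8] create(a) — a=0 (map F.........)
[9] unlink(a) —  (map ..........)

bitmap = ..........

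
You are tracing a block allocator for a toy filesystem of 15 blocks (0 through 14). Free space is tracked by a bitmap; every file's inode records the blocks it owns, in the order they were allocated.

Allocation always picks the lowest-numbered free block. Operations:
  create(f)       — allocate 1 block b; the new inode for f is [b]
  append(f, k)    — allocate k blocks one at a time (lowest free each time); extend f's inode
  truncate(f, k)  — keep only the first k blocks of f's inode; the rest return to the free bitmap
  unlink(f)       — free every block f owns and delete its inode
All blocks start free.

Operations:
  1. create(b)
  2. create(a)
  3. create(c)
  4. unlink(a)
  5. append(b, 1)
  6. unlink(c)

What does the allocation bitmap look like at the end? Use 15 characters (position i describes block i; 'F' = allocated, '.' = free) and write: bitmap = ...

create(b): bitmap=F.............. | b=[0]
create(a): bitmap=FF............. | a=[1] b=[0]
create(c): bitmap=FFF............ | a=[1] b=[0] c=[2]
unlink(a): bitmap=F.F............ | b=[0] c=[2]
append(b, 1): bitmap=FFF............ | b=[0, 1] c=[2]
unlink(c): bitmap=FF............. | b=[0, 1]

bitmap = FF.............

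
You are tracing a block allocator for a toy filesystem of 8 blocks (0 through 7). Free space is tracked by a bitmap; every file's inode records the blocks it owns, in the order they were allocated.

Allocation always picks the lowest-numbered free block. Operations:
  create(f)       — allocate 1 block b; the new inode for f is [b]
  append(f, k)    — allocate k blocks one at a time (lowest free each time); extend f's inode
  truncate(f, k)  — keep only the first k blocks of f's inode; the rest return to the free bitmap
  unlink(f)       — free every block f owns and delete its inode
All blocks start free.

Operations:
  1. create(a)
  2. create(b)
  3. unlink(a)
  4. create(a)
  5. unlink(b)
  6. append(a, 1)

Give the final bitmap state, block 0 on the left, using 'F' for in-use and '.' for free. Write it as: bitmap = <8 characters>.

  1. create(a)  ⇒  F.......  {a→[0]}
  2. create(b)  ⇒  FF......  {a→[0]; b→[1]}
  3. unlink(a)  ⇒  .F......  {b→[1]}
  4. create(a)  ⇒  FF......  {a→[0]; b→[1]}
  5. unlink(b)  ⇒  F.......  {a→[0]}
  6. append(a, 1)  ⇒  FF......  {a→[0, 1]}

bitmap = FF......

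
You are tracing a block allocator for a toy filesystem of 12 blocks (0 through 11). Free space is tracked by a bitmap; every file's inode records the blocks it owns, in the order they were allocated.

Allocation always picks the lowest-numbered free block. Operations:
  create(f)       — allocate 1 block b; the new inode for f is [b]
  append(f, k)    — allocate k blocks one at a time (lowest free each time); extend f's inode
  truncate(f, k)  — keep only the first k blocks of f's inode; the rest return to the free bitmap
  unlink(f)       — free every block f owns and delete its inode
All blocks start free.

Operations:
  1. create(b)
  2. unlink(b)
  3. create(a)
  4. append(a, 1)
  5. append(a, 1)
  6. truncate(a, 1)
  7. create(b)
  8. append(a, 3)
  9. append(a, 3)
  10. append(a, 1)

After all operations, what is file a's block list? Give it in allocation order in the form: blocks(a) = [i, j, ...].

blocks(a) = [0, 2, 3, 4, 5, 6, 7, 8]

[1] create(b) — b=0 (map F...........)
[2] unlink(b) —  (map ............)
[3] create(a) — a=0 (map F...........)
[4] append(a, 1) — a=0,1 (map FF..........)
[5] append(a, 1) — a=0,1,2 (map FFF.........)
[6] truncate(a, 1) — a=0 (map F...........)
[7] create(b) — a=0 b=1 (map FF..........)
[8] append(a, 3) — a=0,2,3,4 b=1 (map FFFFF.......)
[9] append(a, 3) — a=0,2,3,4,5,6,7 b=1 (map FFFFFFFF....)
[10] append(a, 1) — a=0,2,3,4,5,6,7,8 b=1 (map FFFFFFFFF...)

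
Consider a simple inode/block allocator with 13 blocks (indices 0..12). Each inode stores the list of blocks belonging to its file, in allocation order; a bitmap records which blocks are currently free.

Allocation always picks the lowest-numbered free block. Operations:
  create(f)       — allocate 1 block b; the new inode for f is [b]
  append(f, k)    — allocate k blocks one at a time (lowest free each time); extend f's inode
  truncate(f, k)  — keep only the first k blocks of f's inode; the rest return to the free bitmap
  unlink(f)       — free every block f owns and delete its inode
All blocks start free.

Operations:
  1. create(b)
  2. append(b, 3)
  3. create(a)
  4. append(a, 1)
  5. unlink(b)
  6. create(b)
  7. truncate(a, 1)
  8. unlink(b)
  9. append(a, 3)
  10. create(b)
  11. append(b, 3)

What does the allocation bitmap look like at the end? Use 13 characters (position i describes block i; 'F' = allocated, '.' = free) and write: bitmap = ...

bitmap = FFFFFFFF.....

  1. create(b)  ⇒  F............  {b→[0]}
  2. append(b, 3)  ⇒  FFFF.........  {b→[0, 1, 2, 3]}
  3. create(a)  ⇒  FFFFF........  {a→[4]; b→[0, 1, 2, 3]}
  4. append(a, 1)  ⇒  FFFFFF.......  {a→[4, 5]; b→[0, 1, 2, 3]}
  5. unlink(b)  ⇒  ....FF.......  {a→[4, 5]}
  6. create(b)  ⇒  F...FF.......  {a→[4, 5]; b→[0]}
  7. truncate(a, 1)  ⇒  F...F........  {a→[4]; b→[0]}
  8. unlink(b)  ⇒  ....F........  {a→[4]}
  9. append(a, 3)  ⇒  FFF.F........  {a→[4, 0, 1, 2]}
  10. create(b)  ⇒  FFFFF........  {a→[4, 0, 1, 2]; b→[3]}
  11. append(b, 3)  ⇒  FFFFFFFF.....  {a→[4, 0, 1, 2]; b→[3, 5, 6, 7]}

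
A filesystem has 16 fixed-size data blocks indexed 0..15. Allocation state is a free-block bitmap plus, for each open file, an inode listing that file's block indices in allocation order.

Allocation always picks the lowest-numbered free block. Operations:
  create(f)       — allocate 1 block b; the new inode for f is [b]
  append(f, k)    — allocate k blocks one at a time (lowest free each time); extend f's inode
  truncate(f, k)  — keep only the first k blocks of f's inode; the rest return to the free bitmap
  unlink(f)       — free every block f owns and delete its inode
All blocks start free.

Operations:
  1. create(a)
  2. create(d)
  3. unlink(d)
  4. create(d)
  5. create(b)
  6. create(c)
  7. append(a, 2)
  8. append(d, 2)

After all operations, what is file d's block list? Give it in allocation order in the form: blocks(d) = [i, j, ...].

blocks(d) = [1, 6, 7]

create(a): bitmap=F............... | a=[0]
create(d): bitmap=FF.............. | a=[0] d=[1]
unlink(d): bitmap=F............... | a=[0]
create(d): bitmap=FF.............. | a=[0] d=[1]
create(b): bitmap=FFF............. | a=[0] b=[2] d=[1]
create(c): bitmap=FFFF............ | a=[0] b=[2] c=[3] d=[1]
append(a, 2): bitmap=FFFFFF.......... | a=[0, 4, 5] b=[2] c=[3] d=[1]
append(d, 2): bitmap=FFFFFFFF........ | a=[0, 4, 5] b=[2] c=[3] d=[1, 6, 7]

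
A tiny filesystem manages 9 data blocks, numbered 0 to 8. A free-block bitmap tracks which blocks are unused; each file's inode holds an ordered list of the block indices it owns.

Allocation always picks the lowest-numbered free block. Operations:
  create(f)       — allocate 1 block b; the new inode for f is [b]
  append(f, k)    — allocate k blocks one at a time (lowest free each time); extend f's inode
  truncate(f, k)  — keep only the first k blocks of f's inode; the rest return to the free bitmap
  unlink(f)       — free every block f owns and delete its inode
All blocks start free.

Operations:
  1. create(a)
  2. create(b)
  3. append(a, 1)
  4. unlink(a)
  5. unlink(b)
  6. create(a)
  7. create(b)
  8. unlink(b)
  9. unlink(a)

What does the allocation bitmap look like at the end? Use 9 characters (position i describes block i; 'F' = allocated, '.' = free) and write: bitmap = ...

bitmap = .........

create(a): bitmap=F........ | a=[0]
create(b): bitmap=FF....... | a=[0] b=[1]
append(a, 1): bitmap=FFF...... | a=[0, 2] b=[1]
unlink(a): bitmap=.F....... | b=[1]
unlink(b): bitmap=......... | 
create(a): bitmap=F........ | a=[0]
create(b): bitmap=FF....... | a=[0] b=[1]
unlink(b): bitmap=F........ | a=[0]
unlink(a): bitmap=......... | 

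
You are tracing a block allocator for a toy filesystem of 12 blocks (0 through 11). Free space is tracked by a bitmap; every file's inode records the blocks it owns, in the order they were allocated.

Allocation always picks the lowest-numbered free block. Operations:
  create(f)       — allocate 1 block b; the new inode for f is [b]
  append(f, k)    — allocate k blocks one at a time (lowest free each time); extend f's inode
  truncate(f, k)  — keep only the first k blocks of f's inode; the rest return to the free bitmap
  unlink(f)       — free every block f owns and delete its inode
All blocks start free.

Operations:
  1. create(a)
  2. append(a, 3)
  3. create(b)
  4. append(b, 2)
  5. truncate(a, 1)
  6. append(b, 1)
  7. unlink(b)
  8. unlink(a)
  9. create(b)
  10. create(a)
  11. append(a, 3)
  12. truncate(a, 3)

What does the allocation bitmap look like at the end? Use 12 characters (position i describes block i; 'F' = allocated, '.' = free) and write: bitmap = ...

bitmap = FFFF........

after create(a) → a:[0]  free=[F...........]
after append(a, 3) → a:[0, 1, 2, 3]  free=[FFFF........]
after create(b) → a:[0, 1, 2, 3], b:[4]  free=[FFFFF.......]
after append(b, 2) → a:[0, 1, 2, 3], b:[4, 5, 6]  free=[FFFFFFF.....]
after truncate(a, 1) → a:[0], b:[4, 5, 6]  free=[F...FFF.....]
after append(b, 1) → a:[0], b:[4, 5, 6, 1]  free=[FF..FFF.....]
after unlink(b) → a:[0]  free=[F...........]
after unlink(a) →   free=[............]
after create(b) → b:[0]  free=[F...........]
after create(a) → a:[1], b:[0]  free=[FF..........]
after append(a, 3) → a:[1, 2, 3, 4], b:[0]  free=[FFFFF.......]
after truncate(a, 3) → a:[1, 2, 3], b:[0]  free=[FFFF........]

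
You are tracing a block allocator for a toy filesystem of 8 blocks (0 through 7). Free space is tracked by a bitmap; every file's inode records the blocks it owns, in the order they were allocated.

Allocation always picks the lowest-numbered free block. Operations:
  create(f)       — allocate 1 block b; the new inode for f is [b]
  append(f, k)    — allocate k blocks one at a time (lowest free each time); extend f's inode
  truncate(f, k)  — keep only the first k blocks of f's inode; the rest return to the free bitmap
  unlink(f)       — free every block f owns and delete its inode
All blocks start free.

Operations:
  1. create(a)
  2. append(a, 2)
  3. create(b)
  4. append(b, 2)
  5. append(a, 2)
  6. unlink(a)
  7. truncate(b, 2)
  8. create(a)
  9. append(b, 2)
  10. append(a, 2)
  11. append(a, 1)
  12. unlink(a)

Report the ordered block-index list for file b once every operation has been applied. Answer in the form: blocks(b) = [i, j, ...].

blocks(b) = [3, 4, 1, 2]

create(a): bitmap=F....... | a=[0]
append(a, 2): bitmap=FFF..... | a=[0, 1, 2]
create(b): bitmap=FFFF.... | a=[0, 1, 2] b=[3]
append(b, 2): bitmap=FFFFFF.. | a=[0, 1, 2] b=[3, 4, 5]
append(a, 2): bitmap=FFFFFFFF | a=[0, 1, 2, 6, 7] b=[3, 4, 5]
unlink(a): bitmap=...FFF.. | b=[3, 4, 5]
truncate(b, 2): bitmap=...FF... | b=[3, 4]
create(a): bitmap=F..FF... | a=[0] b=[3, 4]
append(b, 2): bitmap=FFFFF... | a=[0] b=[3, 4, 1, 2]
append(a, 2): bitmap=FFFFFFF. | a=[0, 5, 6] b=[3, 4, 1, 2]
append(a, 1): bitmap=FFFFFFFF | a=[0, 5, 6, 7] b=[3, 4, 1, 2]
unlink(a): bitmap=.FFFF... | b=[3, 4, 1, 2]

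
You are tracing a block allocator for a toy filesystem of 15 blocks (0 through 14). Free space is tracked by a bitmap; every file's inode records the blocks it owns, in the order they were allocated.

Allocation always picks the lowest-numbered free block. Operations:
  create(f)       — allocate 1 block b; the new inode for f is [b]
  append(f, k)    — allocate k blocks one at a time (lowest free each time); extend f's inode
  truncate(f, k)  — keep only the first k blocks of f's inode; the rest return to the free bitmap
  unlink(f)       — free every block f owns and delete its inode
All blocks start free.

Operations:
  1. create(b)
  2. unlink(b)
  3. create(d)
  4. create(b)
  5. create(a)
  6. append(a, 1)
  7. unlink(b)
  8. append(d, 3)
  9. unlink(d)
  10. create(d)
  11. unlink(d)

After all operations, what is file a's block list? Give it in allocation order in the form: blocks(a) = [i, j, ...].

blocks(a) = [2, 3]

after create(b) → b:[0]  free=[F..............]
after unlink(b) →   free=[...............]
after create(d) → d:[0]  free=[F..............]
after create(b) → b:[1], d:[0]  free=[FF.............]
after create(a) → a:[2], b:[1], d:[0]  free=[FFF............]
after append(a, 1) → a:[2, 3], b:[1], d:[0]  free=[FFFF...........]
after unlink(b) → a:[2, 3], d:[0]  free=[F.FF...........]
after append(d, 3) → a:[2, 3], d:[0, 1, 4, 5]  free=[FFFFFF.........]
after unlink(d) → a:[2, 3]  free=[..FF...........]
after create(d) → a:[2, 3], d:[0]  free=[F.FF...........]
after unlink(d) → a:[2, 3]  free=[..FF...........]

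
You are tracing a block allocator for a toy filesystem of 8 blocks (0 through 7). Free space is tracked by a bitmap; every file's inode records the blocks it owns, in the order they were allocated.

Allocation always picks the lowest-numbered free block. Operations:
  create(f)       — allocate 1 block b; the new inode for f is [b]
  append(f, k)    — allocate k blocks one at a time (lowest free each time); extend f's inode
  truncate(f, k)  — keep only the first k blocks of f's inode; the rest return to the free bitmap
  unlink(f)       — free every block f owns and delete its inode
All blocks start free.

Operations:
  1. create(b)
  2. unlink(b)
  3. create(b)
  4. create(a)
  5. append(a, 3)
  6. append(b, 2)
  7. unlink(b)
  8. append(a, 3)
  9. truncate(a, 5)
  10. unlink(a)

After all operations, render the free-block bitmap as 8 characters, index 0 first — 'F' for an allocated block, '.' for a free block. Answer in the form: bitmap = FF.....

bitmap = ........

after create(b) → b:[0]  free=[F.......]
after unlink(b) →   free=[........]
after create(b) → b:[0]  free=[F.......]
after create(a) → a:[1], b:[0]  free=[FF......]
after append(a, 3) → a:[1, 2, 3, 4], b:[0]  free=[FFFFF...]
after append(b, 2) → a:[1, 2, 3, 4], b:[0, 5, 6]  free=[FFFFFFF.]
after unlink(b) → a:[1, 2, 3, 4]  free=[.FFFF...]
after append(a, 3) → a:[1, 2, 3, 4, 0, 5, 6]  free=[FFFFFFF.]
after truncate(a, 5) → a:[1, 2, 3, 4, 0]  free=[FFFFF...]
after unlink(a) →   free=[........]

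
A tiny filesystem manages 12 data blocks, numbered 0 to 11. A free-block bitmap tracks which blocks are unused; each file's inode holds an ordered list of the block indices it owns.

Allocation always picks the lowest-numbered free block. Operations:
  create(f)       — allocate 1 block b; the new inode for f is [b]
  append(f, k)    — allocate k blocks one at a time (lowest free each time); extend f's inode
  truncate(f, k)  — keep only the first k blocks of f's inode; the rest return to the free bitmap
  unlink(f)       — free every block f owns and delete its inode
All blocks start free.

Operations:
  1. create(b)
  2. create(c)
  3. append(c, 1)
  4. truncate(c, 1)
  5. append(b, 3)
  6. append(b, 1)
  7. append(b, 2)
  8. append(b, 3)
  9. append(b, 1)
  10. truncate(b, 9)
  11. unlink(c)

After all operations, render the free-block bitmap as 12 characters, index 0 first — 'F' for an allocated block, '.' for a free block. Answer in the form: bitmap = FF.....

after create(b) → b:[0]  free=[F...........]
after create(c) → b:[0], c:[1]  free=[FF..........]
after append(c, 1) → b:[0], c:[1, 2]  free=[FFF.........]
after truncate(c, 1) → b:[0], c:[1]  free=[FF..........]
after append(b, 3) → b:[0, 2, 3, 4], c:[1]  free=[FFFFF.......]
after append(b, 1) → b:[0, 2, 3, 4, 5], c:[1]  free=[FFFFFF......]
after append(b, 2) → b:[0, 2, 3, 4, 5, 6, 7], c:[1]  free=[FFFFFFFF....]
after append(b, 3) → b:[0, 2, 3, 4, 5, 6, 7, 8, 9, 10], c:[1]  free=[FFFFFFFFFFF.]
after append(b, 1) → b:[0, 2, 3, 4, 5, 6, 7, 8, 9, 10, 11], c:[1]  free=[FFFFFFFFFFFF]
after truncate(b, 9) → b:[0, 2, 3, 4, 5, 6, 7, 8, 9], c:[1]  free=[FFFFFFFFFF..]
after unlink(c) → b:[0, 2, 3, 4, 5, 6, 7, 8, 9]  free=[F.FFFFFFFF..]

bitmap = F.FFFFFFFF..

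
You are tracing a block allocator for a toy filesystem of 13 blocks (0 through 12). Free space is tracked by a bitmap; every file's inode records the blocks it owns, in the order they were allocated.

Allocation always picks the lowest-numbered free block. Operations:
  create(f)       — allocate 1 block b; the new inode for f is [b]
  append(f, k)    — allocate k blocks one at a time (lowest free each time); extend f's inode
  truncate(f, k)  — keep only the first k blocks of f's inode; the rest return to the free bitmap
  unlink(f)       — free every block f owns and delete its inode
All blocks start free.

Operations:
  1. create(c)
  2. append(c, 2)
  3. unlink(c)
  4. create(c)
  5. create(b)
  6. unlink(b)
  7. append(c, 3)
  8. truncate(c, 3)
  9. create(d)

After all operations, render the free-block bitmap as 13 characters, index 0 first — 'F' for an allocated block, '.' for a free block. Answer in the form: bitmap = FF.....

after create(c) → c:[0]  free=[F............]
after append(c, 2) → c:[0, 1, 2]  free=[FFF..........]
after unlink(c) →   free=[.............]
after create(c) → c:[0]  free=[F............]
after create(b) → b:[1], c:[0]  free=[FF...........]
after unlink(b) → c:[0]  free=[F............]
after append(c, 3) → c:[0, 1, 2, 3]  free=[FFFF.........]
after truncate(c, 3) → c:[0, 1, 2]  free=[FFF..........]
after create(d) → c:[0, 1, 2], d:[3]  free=[FFFF.........]

bitmap = FFFF.........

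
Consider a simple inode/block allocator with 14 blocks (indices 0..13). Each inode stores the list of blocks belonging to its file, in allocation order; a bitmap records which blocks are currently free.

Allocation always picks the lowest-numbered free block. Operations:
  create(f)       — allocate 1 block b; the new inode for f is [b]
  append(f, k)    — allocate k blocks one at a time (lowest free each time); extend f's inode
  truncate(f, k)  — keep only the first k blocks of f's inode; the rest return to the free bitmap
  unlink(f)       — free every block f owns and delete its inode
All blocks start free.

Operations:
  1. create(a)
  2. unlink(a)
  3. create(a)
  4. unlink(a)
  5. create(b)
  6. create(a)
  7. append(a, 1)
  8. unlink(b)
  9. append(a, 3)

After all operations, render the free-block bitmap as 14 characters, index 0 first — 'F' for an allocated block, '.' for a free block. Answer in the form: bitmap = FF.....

  1. create(a)  ⇒  F.............  {a→[0]}
  2. unlink(a)  ⇒  ..............  {}
  3. create(a)  ⇒  F.............  {a→[0]}
  4. unlink(a)  ⇒  ..............  {}
  5. create(b)  ⇒  F.............  {b→[0]}
  6. create(a)  ⇒  FF............  {a→[1]; b→[0]}
  7. append(a, 1)  ⇒  FFF...........  {a→[1, 2]; b→[0]}
  8. unlink(b)  ⇒  .FF...........  {a→[1, 2]}
  9. append(a, 3)  ⇒  FFFFF.........  {a→[1, 2, 0, 3, 4]}

bitmap = FFFFF.........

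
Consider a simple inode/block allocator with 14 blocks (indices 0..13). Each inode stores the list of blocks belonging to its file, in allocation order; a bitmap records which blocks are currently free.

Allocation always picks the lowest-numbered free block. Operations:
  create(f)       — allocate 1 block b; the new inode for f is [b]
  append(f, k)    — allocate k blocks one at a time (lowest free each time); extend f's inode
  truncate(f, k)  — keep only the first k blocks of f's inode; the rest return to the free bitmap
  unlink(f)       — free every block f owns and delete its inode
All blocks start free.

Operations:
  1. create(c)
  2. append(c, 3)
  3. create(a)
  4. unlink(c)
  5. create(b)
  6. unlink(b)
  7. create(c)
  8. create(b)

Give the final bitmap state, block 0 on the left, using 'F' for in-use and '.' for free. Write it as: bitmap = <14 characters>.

  1. create(c)  ⇒  F.............  {c→[0]}
  2. append(c, 3)  ⇒  FFFF..........  {c→[0, 1, 2, 3]}
  3. create(a)  ⇒  FFFFF.........  {a→[4]; c→[0, 1, 2, 3]}
  4. unlink(c)  ⇒  ....F.........  {a→[4]}
  5. create(b)  ⇒  F...F.........  {a→[4]; b→[0]}
  6. unlink(b)  ⇒  ....F.........  {a→[4]}
  7. create(c)  ⇒  F...F.........  {a→[4]; c→[0]}
  8. create(b)  ⇒  FF..F.........  {a→[4]; b→[1]; c→[0]}

bitmap = FF..F.........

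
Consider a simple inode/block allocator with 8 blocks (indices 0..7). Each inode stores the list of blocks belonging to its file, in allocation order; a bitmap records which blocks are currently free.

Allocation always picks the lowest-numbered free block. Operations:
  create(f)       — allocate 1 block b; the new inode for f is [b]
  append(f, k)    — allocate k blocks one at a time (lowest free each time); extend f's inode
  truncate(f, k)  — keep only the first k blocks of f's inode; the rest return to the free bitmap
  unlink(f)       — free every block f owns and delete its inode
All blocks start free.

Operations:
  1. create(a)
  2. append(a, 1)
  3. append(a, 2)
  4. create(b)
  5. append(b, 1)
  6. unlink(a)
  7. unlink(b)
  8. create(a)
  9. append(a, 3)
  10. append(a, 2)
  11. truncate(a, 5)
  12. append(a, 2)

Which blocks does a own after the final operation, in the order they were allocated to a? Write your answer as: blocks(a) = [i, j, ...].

blocks(a) = [0, 1, 2, 3, 4, 5, 6]

[1] create(a) — a=0 (map F.......)
[2] append(a, 1) — a=0,1 (map FF......)
[3] append(a, 2) — a=0,1,2,3 (map FFFF....)
[4] create(b) — a=0,1,2,3 b=4 (map FFFFF...)
[5] append(b, 1) — a=0,1,2,3 b=4,5 (map FFFFFF..)
[6] unlink(a) — b=4,5 (map ....FF..)
[7] unlink(b) —  (map ........)
[8] create(a) — a=0 (map F.......)
[9] append(a, 3) — a=0,1,2,3 (map FFFF....)
[10] append(a, 2) — a=0,1,2,3,4,5 (map FFFFFF..)
[11] truncate(a, 5) — a=0,1,2,3,4 (map FFFFF...)
[12] append(a, 2) — a=0,1,2,3,4,5,6 (map FFFFFFF.)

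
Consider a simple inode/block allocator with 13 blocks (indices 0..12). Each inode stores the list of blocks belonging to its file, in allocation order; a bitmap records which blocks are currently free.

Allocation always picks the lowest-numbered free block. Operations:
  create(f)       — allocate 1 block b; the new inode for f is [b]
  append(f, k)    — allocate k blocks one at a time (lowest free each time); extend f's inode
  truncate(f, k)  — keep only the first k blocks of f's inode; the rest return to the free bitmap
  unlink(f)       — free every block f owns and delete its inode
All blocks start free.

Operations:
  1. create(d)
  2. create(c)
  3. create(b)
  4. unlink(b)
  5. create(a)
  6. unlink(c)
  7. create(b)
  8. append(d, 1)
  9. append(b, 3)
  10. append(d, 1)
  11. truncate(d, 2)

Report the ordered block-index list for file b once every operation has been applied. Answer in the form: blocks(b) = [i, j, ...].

blocks(b) = [1, 4, 5, 6]

  1. create(d)  ⇒  F............  {d→[0]}
  2. create(c)  ⇒  FF...........  {c→[1]; d→[0]}
  3. create(b)  ⇒  FFF..........  {b→[2]; c→[1]; d→[0]}
  4. unlink(b)  ⇒  FF...........  {c→[1]; d→[0]}
  5. create(a)  ⇒  FFF..........  {a→[2]; c→[1]; d→[0]}
  6. unlink(c)  ⇒  F.F..........  {a→[2]; d→[0]}
  7. create(b)  ⇒  FFF..........  {a→[2]; b→[1]; d→[0]}
  8. append(d, 1)  ⇒  FFFF.........  {a→[2]; b→[1]; d→[0, 3]}
  9. append(b, 3)  ⇒  FFFFFFF......  {a→[2]; b→[1, 4, 5, 6]; d→[0, 3]}
  10. append(d, 1)  ⇒  FFFFFFFF.....  {a→[2]; b→[1, 4, 5, 6]; d→[0, 3, 7]}
  11. truncate(d, 2)  ⇒  FFFFFFF......  {a→[2]; b→[1, 4, 5, 6]; d→[0, 3]}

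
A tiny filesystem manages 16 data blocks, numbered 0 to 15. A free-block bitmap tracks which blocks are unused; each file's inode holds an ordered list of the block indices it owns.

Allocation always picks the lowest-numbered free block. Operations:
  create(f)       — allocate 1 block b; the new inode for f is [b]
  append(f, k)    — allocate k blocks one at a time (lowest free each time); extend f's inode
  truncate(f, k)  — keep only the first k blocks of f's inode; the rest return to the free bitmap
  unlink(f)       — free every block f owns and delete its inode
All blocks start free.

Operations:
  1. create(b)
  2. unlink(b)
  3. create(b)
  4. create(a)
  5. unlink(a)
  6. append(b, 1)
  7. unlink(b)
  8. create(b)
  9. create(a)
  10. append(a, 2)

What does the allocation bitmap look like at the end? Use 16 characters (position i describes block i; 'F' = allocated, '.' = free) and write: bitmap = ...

  1. create(b)  ⇒  F...............  {b→[0]}
  2. unlink(b)  ⇒  ................  {}
  3. create(b)  ⇒  F...............  {b→[0]}
  4. create(a)  ⇒  FF..............  {a→[1]; b→[0]}
  5. unlink(a)  ⇒  F...............  {b→[0]}
  6. append(b, 1)  ⇒  FF..............  {b→[0, 1]}
  7. unlink(b)  ⇒  ................  {}
  8. create(b)  ⇒  F...............  {b→[0]}
  9. create(a)  ⇒  FF..............  {a→[1]; b→[0]}
  10. append(a, 2)  ⇒  FFFF............  {a→[1, 2, 3]; b→[0]}

bitmap = FFFF............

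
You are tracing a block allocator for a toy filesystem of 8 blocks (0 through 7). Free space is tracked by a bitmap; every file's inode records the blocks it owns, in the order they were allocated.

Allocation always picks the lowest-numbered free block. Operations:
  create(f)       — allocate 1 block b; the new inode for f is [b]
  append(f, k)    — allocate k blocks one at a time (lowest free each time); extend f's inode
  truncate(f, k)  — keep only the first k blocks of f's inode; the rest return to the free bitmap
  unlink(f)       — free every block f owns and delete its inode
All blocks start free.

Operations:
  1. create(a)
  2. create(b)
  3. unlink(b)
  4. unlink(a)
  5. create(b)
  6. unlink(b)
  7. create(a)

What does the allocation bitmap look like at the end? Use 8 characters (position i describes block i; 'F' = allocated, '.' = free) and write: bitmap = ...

create(a): bitmap=F....... | a=[0]
create(b): bitmap=FF...... | a=[0] b=[1]
unlink(b): bitmap=F....... | a=[0]
unlink(a): bitmap=........ | 
create(b): bitmap=F....... | b=[0]
unlink(b): bitmap=........ | 
create(a): bitmap=F....... | a=[0]

bitmap = F.......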